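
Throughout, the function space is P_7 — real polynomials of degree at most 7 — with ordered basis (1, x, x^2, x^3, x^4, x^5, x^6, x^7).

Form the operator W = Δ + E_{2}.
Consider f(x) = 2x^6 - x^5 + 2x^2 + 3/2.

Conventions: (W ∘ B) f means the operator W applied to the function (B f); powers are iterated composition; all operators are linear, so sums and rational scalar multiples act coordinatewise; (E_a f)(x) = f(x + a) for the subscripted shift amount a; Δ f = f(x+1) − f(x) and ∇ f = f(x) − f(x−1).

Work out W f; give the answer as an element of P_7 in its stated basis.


the image equals g(x) = 2x^6 + 35x^5 + 135x^4 + 310x^3 + 422x^2 + 323x + 217/2

Δ f = 12x^5 + 25x^4 + 30x^3 + 20x^2 + 11x + 3
E_{2} f = 2x^6 + 23x^5 + 110x^4 + 280x^3 + 402x^2 + 312x + 211/2
(Δ + E_{2}) f = 2x^6 + 35x^5 + 135x^4 + 310x^3 + 422x^2 + 323x + 217/2


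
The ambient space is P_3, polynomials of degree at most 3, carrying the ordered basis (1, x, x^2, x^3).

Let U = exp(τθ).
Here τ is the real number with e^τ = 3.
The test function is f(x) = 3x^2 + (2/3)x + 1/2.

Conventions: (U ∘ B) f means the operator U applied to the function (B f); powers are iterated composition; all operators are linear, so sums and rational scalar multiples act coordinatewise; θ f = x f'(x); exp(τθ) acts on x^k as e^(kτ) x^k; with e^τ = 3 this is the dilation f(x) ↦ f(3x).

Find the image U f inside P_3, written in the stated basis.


exp(τθ) x^k = e^(kτ) x^k; with e^τ = 3 this sends x^k to 3^k x^k
x ↦ 3 x
x^2 ↦ 9 x^2
applying this coordinatewise to f: exp(τθ) f = 27x^2 + 2x + 1/2

g(x) = 27x^2 + 2x + 1/2


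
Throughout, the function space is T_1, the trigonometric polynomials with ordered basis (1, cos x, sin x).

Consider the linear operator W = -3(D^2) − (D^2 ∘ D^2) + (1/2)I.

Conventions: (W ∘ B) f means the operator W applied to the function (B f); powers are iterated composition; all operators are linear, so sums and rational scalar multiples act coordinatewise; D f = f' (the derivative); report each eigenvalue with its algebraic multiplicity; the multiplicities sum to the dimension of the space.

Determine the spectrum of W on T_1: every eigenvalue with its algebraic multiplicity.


λ = 1/2 (multiplicity 1), λ = 5/2 (multiplicity 2)

image of 1: 1/2
image of cos x: (5/2)cos x
image of sin x: (5/2)sin x
the matrix is diagonal; its diagonal is (1/2, 5/2, 5/2)
for a triangular matrix the eigenvalues are the diagonal entries, with algebraic multiplicity their repetition count


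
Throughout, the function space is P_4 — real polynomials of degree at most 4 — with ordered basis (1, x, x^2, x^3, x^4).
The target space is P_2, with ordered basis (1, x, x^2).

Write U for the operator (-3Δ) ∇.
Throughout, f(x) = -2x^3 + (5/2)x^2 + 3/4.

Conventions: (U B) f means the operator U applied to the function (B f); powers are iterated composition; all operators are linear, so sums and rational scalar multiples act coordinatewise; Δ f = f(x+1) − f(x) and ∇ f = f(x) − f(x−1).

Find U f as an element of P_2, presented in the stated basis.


∇ f = -6x^2 + 11x - 9/2
Δ ∇ f = -12x + 5
(-3Δ) ∇ f = 36x - 15

the result is g(x) = 36x - 15


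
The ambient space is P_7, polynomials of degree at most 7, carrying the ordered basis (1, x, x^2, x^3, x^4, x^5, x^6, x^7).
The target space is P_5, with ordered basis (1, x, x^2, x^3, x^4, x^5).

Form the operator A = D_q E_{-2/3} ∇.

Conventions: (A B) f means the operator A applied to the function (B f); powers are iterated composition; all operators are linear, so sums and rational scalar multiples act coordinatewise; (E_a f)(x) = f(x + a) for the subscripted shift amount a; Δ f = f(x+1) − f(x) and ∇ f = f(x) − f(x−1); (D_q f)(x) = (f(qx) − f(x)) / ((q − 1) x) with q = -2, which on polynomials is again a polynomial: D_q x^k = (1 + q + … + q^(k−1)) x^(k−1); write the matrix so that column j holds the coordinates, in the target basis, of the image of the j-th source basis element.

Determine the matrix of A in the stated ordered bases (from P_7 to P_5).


image of 1: 0
image of x: 0
image of x^2: 2
image of x^3: -3x - 7
image of x^4: 12x^2 + 14x + 52/3
image of x^5: -25x^3 - 70x^2 - (130/3)x - 1015/27
image of x^6: 66x^4 + 175x^3 + 260x^2 + (1015/9)x + 2062/27
image of x^7: -147x^5 - 539x^4 - (2275/3)x^3 - (7105/9)x^2 - (7217/27)x - 12103/81
each image's coordinates form column j of the matrix

the matrix is [[0, 0, 2, -7, 52/3, -1015/27, 2062/27, -12103/81]; [0, 0, 0, -3, 14, -130/3, 1015/9, -7217/27]; [0, 0, 0, 0, 12, -70, 260, -7105/9]; [0, 0, 0, 0, 0, -25, 175, -2275/3]; [0, 0, 0, 0, 0, 0, 66, -539]; [0, 0, 0, 0, 0, 0, 0, -147]] (rows listed top to bottom)


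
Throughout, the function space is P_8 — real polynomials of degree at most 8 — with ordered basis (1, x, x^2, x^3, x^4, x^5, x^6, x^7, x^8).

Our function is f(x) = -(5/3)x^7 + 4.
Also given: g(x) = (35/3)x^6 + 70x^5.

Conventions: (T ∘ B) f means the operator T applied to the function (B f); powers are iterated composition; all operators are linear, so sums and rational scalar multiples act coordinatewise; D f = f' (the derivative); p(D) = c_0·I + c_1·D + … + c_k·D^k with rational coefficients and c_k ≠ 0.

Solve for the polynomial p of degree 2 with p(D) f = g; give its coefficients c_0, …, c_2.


D^0 f = -(5/3)x^7 + 4
D^1 f = -(35/3)x^6
D^2 f = -70x^5
matching coefficients of g against c_0 f + c_1 Df + … from the top degree down determines the c_i
solution: c_0 = 0, c_1 = -1, c_2 = -1

p(D) = -D − D^2, i.e. c_0 = 0, c_1 = -1, c_2 = -1


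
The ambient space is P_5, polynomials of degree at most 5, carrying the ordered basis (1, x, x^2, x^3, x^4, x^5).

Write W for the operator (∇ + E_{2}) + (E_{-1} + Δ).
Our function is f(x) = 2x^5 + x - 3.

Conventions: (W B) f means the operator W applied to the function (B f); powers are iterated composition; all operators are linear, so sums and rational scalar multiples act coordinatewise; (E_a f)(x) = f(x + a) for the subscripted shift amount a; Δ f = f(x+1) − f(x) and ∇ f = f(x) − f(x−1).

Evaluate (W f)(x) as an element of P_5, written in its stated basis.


the result is g(x) = 4x^5 + 30x^4 + 100x^3 + 180x^2 + 172x + 63

∇ f = 10x^4 - 20x^3 + 20x^2 - 10x + 3
E_{2} f = 2x^5 + 20x^4 + 80x^3 + 160x^2 + 161x + 63
(∇ + E_{2}) f = 2x^5 + 30x^4 + 60x^3 + 180x^2 + 151x + 66
E_{-1} f = 2x^5 - 10x^4 + 20x^3 - 20x^2 + 11x - 6
Δ f = 10x^4 + 20x^3 + 20x^2 + 10x + 3
(E_{-1} + Δ) f = 2x^5 + 40x^3 + 21x - 3
((∇ + E_{2}) + (E_{-1} + Δ)) f = 4x^5 + 30x^4 + 100x^3 + 180x^2 + 172x + 63


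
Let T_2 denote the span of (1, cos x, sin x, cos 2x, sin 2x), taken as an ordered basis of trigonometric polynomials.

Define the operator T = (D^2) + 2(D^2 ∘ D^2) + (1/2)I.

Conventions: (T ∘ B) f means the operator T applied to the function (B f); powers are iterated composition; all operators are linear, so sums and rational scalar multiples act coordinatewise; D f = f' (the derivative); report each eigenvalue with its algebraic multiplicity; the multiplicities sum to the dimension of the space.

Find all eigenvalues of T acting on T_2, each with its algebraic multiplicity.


λ = 1/2 (multiplicity 1), λ = 3/2 (multiplicity 2), λ = 57/2 (multiplicity 2)

image of 1: 1/2
image of cos x: (3/2)cos x
image of sin x: (3/2)sin x
image of cos 2x: (57/2)cos 2x
image of sin 2x: (57/2)sin 2x
the matrix is diagonal; its diagonal is (1/2, 3/2, 3/2, 57/2, 57/2)
for a triangular matrix the eigenvalues are the diagonal entries, with algebraic multiplicity their repetition count


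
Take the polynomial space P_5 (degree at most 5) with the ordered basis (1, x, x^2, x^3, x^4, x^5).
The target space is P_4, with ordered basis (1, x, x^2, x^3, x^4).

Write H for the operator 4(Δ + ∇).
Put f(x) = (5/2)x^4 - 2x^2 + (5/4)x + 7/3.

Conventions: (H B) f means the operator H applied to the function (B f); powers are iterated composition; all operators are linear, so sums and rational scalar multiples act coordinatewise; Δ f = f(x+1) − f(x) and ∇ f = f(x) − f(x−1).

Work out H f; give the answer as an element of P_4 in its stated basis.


Δ f = 10x^3 + 15x^2 + 6x + 7/4
∇ f = 10x^3 - 15x^2 + 6x + 3/4
(Δ + ∇) f = 20x^3 + 12x + 5/2
(4(Δ + ∇)) f = 80x^3 + 48x + 10

the image equals g(x) = 80x^3 + 48x + 10


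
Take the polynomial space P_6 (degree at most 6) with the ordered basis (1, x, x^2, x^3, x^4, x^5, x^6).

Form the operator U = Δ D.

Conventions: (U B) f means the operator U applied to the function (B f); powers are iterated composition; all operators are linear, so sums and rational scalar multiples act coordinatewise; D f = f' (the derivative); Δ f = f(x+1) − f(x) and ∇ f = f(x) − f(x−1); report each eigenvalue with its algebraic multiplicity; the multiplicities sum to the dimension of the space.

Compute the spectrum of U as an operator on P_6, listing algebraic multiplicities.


image of 1: 0
image of x: 0
image of x^2: 2
image of x^3: 6x + 3
image of x^4: 12x^2 + 12x + 4
image of x^5: 20x^3 + 30x^2 + 20x + 5
image of x^6: 30x^4 + 60x^3 + 60x^2 + 30x + 6
the matrix is upper triangular; its diagonal is (0, 0, 0, 0, 0, 0, 0)
for a triangular matrix the eigenvalues are the diagonal entries, with algebraic multiplicity their repetition count

λ = 0 (multiplicity 7)


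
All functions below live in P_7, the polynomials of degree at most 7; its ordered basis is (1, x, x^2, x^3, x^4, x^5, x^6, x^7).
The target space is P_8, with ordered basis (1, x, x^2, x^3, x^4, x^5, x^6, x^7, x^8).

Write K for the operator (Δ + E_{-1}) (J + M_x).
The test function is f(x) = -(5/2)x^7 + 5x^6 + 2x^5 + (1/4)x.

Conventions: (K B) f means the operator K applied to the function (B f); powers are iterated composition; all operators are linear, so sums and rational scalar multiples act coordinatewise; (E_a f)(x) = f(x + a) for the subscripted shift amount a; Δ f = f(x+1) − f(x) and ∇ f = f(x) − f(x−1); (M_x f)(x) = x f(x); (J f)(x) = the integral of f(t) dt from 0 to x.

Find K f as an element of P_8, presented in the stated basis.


J f = -(5/16)x^8 + (5/7)x^7 + (1/3)x^6 + (1/8)x^2
M_x f = -(5/2)x^8 + 5x^7 + 2x^6 + (1/4)x^2
(J + M_x) f = -(45/16)x^8 + (40/7)x^7 + (7/3)x^6 + (3/8)x^2
Δ (J + M_x) f = -(45/2)x^7 - (155/4)x^6 - (47/2)x^5 + (305/8)x^4 + (535/6)x^3 + (305/4)x^2 + (129/4)x + 1885/336
E_{-1} (J + M_x) f = -(45/16)x^8 + (395/14)x^7 - (1397/12)x^6 + (527/2)x^5 - (2895/8)x^4 + (1865/6)x^3 - (1307/8)x^2 + (191/4)x - 1955/336
(Δ + E_{-1}) (J + M_x) f = -(45/16)x^8 + (40/7)x^7 - (931/6)x^6 + 240x^5 - (1295/4)x^4 + 400x^3 - (697/8)x^2 + 80x - 5/24

the image equals g(x) = -(45/16)x^8 + (40/7)x^7 - (931/6)x^6 + 240x^5 - (1295/4)x^4 + 400x^3 - (697/8)x^2 + 80x - 5/24


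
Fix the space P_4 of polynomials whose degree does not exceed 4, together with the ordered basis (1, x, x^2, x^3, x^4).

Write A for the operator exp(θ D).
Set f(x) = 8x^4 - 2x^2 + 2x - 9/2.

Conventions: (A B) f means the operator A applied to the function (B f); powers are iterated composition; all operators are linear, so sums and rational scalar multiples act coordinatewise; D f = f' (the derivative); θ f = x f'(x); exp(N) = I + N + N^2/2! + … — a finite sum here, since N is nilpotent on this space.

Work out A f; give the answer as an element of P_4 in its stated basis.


order-1 term: 96x^3 - 4x
order-2 term: 288x^2
order-3 term: 192x
the series for exp(θ D) f terminates at order 3
exp(θ D) f = 8x^4 + 96x^3 + 286x^2 + 190x - 9/2

g(x) = 8x^4 + 96x^3 + 286x^2 + 190x - 9/2


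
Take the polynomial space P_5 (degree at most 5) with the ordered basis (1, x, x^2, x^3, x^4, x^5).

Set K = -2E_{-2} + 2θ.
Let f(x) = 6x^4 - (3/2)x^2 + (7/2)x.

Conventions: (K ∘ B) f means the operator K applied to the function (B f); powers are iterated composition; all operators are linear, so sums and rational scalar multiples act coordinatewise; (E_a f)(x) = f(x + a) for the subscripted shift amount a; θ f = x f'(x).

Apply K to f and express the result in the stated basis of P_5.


E_{-2} f = 6x^4 - 48x^3 + (285/2)x^2 - (365/2)x + 83
(-2E_{-2}) f = -12x^4 + 96x^3 - 285x^2 + 365x - 166
θ f = 24x^4 - 3x^2 + (7/2)x
(2θ) f = 48x^4 - 6x^2 + 7x
(-2E_{-2} + 2θ) f = 36x^4 + 96x^3 - 291x^2 + 372x - 166

the result is g(x) = 36x^4 + 96x^3 - 291x^2 + 372x - 166


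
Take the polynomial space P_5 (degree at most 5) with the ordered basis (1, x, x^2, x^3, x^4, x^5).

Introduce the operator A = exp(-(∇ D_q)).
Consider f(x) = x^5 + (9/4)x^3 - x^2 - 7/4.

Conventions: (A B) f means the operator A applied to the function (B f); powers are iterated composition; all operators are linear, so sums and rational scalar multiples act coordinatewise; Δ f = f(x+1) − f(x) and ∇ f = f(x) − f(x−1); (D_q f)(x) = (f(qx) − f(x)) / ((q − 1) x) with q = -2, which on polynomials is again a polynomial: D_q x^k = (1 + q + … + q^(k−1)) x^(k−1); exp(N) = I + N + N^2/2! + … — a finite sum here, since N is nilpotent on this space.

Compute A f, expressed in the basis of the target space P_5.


g(x) = x^5 - (167/4)x^3 + 65x^2 + (149/2)x - 18

order-1 term: -44x^3 + 66x^2 - (115/2)x + 67/4
order-2 term: 132x - 33
the series for exp(-(∇ D_q)) f terminates at order 2
exp(-(∇ D_q)) f = x^5 - (167/4)x^3 + 65x^2 + (149/2)x - 18


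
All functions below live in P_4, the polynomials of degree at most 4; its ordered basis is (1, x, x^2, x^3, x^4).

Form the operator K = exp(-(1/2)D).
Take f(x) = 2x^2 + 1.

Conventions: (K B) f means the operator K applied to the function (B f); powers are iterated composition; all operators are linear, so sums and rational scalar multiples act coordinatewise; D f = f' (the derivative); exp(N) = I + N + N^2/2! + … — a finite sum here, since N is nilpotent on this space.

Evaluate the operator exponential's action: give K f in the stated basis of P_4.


the image equals g(x) = 2x^2 - 2x + 3/2

order-1 term: -2x
order-2 term: 1/2
the series for exp(-(1/2)D) f terminates at order 2
exp(-(1/2)D) f = 2x^2 - 2x + 3/2


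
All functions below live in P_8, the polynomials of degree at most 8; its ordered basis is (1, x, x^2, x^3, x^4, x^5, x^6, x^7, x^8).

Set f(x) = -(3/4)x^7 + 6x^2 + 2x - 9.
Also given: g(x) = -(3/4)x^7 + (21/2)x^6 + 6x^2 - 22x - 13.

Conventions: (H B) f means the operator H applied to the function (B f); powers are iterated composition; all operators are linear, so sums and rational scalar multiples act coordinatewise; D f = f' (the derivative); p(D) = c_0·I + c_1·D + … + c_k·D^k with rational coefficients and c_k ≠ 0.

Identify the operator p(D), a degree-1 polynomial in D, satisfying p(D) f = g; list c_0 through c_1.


D^0 f = -(3/4)x^7 + 6x^2 + 2x - 9
D^1 f = -(21/4)x^6 + 12x + 2
matching coefficients of g against c_0 f + c_1 Df + … from the top degree down determines the c_i
solution: c_0 = 1, c_1 = -2

c_0 = 1, c_1 = -2


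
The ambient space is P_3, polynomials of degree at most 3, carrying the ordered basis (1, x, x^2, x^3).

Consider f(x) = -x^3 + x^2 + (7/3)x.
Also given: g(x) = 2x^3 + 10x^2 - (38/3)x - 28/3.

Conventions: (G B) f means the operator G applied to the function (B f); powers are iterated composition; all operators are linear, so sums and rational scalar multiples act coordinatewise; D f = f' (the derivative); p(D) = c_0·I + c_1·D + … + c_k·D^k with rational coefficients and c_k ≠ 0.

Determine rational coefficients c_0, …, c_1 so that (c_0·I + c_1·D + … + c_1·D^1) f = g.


c_0 = -2, c_1 = -4

D^0 f = -x^3 + x^2 + (7/3)x
D^1 f = -3x^2 + 2x + 7/3
matching coefficients of g against c_0 f + c_1 Df + … from the top degree down determines the c_i
solution: c_0 = -2, c_1 = -4


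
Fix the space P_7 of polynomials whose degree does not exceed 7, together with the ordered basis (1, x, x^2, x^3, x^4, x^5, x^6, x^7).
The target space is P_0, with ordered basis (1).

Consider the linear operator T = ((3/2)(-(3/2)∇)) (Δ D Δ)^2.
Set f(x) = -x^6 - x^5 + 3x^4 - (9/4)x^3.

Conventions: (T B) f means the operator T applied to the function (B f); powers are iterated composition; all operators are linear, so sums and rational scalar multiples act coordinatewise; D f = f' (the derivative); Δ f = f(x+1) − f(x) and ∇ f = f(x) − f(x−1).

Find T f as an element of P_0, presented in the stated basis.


Δ f = -6x^5 - 20x^4 - 18x^3 - (55/4)x^2 - (23/4)x - 5/4
D Δ f = -30x^4 - 80x^3 - 54x^2 - (55/2)x - 23/4
Δ D Δ f = -120x^3 - 420x^2 - 468x - 383/2
Δ (Δ D Δ) f = -360x^2 - 1200x - 1008
D Δ (Δ D Δ) f = -720x - 1200
Δ D Δ (Δ D Δ) f = -720
∇ (Δ D Δ)^2 f = 0
(-(3/2)∇) (Δ D Δ)^2 f = 0
((3/2)(-(3/2)∇)) (Δ D Δ)^2 f = 0

g(x) = 0


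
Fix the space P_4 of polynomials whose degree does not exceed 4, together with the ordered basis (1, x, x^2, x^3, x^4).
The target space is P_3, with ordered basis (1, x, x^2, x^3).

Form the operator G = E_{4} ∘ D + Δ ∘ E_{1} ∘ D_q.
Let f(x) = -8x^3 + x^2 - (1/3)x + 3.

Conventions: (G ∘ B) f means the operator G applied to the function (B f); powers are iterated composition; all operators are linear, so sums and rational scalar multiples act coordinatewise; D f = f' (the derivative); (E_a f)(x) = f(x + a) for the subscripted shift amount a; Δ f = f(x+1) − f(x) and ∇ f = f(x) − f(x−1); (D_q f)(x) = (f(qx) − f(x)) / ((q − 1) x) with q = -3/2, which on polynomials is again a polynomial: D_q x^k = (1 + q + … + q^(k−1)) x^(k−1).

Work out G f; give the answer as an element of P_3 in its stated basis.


g(x) = -24x^2 - 218x - 2513/6

D f = -24x^2 + 2x - 1/3
E_{4} D f = -24x^2 - 190x - 1129/3
D_q f = -14x^2 - (1/2)x - 1/3
E_{1} D_q f = -14x^2 - (57/2)x - 89/6
Δ E_{1} D_q f = -28x - 85/2
(E_{4} ∘ D + Δ ∘ E_{1} ∘ D_q) f = -24x^2 - 218x - 2513/6


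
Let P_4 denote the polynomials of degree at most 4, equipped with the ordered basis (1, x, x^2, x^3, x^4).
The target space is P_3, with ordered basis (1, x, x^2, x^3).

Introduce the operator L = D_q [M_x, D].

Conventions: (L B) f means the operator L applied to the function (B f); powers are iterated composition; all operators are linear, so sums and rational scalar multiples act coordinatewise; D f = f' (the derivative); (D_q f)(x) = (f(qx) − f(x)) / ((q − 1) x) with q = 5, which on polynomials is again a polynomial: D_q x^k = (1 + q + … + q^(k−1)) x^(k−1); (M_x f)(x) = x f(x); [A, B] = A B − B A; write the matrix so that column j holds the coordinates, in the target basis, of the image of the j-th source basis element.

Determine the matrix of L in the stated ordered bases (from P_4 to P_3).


the matrix is [[0, -1, 0, 0, 0]; [0, 0, -6, 0, 0]; [0, 0, 0, -31, 0]; [0, 0, 0, 0, -156]] (rows listed top to bottom)

image of 1: 0
image of x: -1
image of x^2: -6x
image of x^3: -31x^2
image of x^4: -156x^3
each image's coordinates form column j of the matrix


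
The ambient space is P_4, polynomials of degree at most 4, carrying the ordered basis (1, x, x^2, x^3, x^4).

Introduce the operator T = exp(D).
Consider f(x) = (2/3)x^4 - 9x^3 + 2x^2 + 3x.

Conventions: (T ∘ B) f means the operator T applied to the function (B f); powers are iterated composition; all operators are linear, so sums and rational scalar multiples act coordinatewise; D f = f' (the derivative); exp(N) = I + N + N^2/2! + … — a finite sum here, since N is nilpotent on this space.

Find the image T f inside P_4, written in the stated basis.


order-1 term: (8/3)x^3 - 27x^2 + 4x + 3
order-2 term: 4x^2 - 27x + 2
order-3 term: (8/3)x - 9
order-4 term: 2/3
the series for exp(D) f terminates at order 4
exp(D) f = (2/3)x^4 - (19/3)x^3 - 21x^2 - (52/3)x - 10/3

the image equals g(x) = (2/3)x^4 - (19/3)x^3 - 21x^2 - (52/3)x - 10/3


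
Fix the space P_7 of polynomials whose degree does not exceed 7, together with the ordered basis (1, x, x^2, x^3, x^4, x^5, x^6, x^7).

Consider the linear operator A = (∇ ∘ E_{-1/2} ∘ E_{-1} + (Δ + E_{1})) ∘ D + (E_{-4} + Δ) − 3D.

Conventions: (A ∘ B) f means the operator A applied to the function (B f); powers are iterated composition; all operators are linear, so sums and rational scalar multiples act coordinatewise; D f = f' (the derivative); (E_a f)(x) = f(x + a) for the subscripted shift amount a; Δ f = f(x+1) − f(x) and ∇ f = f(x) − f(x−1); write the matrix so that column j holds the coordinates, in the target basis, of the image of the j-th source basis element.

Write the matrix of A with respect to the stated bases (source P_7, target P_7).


image of 1: 1
image of x: x - 5
image of x^2: x^2 - 10x + 23
image of x^3: x^3 - 15x^2 + 69x - 69
image of x^4: x^4 - 20x^3 + 138x^2 - 276x + 314
image of x^5: x^5 - 25x^4 + 230x^3 - 690x^2 + 1570x - 1183
image of x^6: x^6 - 30x^5 + 345x^4 - 1380x^3 + 4710x^2 - 7098x + 37195/8
image of x^7: x^7 - 35x^6 + 483x^5 - 2415x^4 + 10990x^3 - 24843x^2 + (260365/8)x - 71993/4
each image's coordinates form column j of the matrix

the matrix is [[1, -5, 23, -69, 314, -1183, 37195/8, -71993/4]; [0, 1, -10, 69, -276, 1570, -7098, 260365/8]; [0, 0, 1, -15, 138, -690, 4710, -24843]; [0, 0, 0, 1, -20, 230, -1380, 10990]; [0, 0, 0, 0, 1, -25, 345, -2415]; [0, 0, 0, 0, 0, 1, -30, 483]; [0, 0, 0, 0, 0, 0, 1, -35]; [0, 0, 0, 0, 0, 0, 0, 1]] (rows listed top to bottom)


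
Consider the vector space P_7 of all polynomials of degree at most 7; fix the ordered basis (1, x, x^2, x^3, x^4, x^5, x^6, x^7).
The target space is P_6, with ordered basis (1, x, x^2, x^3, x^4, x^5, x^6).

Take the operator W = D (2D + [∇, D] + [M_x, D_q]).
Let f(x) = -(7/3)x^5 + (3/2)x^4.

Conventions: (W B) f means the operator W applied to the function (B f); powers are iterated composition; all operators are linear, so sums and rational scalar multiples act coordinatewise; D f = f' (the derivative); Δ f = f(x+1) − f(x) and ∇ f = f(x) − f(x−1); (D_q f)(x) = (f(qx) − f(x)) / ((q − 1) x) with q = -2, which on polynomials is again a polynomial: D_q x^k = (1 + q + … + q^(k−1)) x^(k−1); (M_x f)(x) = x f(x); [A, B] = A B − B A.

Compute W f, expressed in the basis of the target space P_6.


D f = -(35/3)x^4 + 6x^3
(2D) f = -(70/3)x^4 + 12x^3
D f = -(35/3)x^4 + 6x^3
∇ D f = -(140/3)x^3 + 88x^2 - (194/3)x + 53/3
∇ f = -(35/3)x^4 + (88/3)x^3 - (97/3)x^2 + (53/3)x - 23/6
D ∇ f = -(140/3)x^3 + 88x^2 - (194/3)x + 53/3
[∇, D] f = 0
D_q f = -(77/3)x^4 - (15/2)x^3
M_x D_q f = -(77/3)x^5 - (15/2)x^4
M_x f = -(7/3)x^6 + (3/2)x^5
D_q M_x f = 49x^5 + (33/2)x^4
[M_x, D_q] f = -(224/3)x^5 - 24x^4
(2D + [∇, D] + [M_x, D_q]) f = -(224/3)x^5 - (142/3)x^4 + 12x^3
D (2D + [∇, D] + [M_x, D_q]) f = -(1120/3)x^4 - (568/3)x^3 + 36x^2

g(x) = -(1120/3)x^4 - (568/3)x^3 + 36x^2


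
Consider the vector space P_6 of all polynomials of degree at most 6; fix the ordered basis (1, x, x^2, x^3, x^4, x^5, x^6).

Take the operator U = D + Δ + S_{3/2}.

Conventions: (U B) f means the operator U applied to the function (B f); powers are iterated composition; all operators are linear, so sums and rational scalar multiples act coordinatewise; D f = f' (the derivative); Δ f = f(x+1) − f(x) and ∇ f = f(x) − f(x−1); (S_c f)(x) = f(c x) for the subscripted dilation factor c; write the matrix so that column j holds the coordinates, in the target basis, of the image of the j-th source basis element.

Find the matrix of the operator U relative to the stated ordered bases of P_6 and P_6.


image of 1: 1
image of x: (3/2)x + 2
image of x^2: (9/4)x^2 + 4x + 1
image of x^3: (27/8)x^3 + 6x^2 + 3x + 1
image of x^4: (81/16)x^4 + 8x^3 + 6x^2 + 4x + 1
image of x^5: (243/32)x^5 + 10x^4 + 10x^3 + 10x^2 + 5x + 1
image of x^6: (729/64)x^6 + 12x^5 + 15x^4 + 20x^3 + 15x^2 + 6x + 1
each image's coordinates form column j of the matrix

the matrix is [[1, 2, 1, 1, 1, 1, 1]; [0, 3/2, 4, 3, 4, 5, 6]; [0, 0, 9/4, 6, 6, 10, 15]; [0, 0, 0, 27/8, 8, 10, 20]; [0, 0, 0, 0, 81/16, 10, 15]; [0, 0, 0, 0, 0, 243/32, 12]; [0, 0, 0, 0, 0, 0, 729/64]] (rows listed top to bottom)


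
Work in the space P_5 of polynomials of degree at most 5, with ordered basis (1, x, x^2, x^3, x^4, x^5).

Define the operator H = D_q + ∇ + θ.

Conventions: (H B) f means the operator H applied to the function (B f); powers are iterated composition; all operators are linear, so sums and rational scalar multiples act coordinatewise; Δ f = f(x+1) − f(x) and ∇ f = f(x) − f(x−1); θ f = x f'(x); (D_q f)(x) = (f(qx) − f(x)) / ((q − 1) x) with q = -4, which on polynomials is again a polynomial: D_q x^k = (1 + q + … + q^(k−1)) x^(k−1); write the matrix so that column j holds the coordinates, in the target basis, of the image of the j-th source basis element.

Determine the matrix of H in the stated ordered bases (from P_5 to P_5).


image of 1: 0
image of x: x + 2
image of x^2: 2x^2 - x - 1
image of x^3: 3x^3 + 16x^2 - 3x + 1
image of x^4: 4x^4 - 47x^3 - 6x^2 + 4x - 1
image of x^5: 5x^5 + 210x^4 - 10x^3 + 10x^2 - 5x + 1
each image's coordinates form column j of the matrix

the matrix is [[0, 2, -1, 1, -1, 1]; [0, 1, -1, -3, 4, -5]; [0, 0, 2, 16, -6, 10]; [0, 0, 0, 3, -47, -10]; [0, 0, 0, 0, 4, 210]; [0, 0, 0, 0, 0, 5]] (rows listed top to bottom)


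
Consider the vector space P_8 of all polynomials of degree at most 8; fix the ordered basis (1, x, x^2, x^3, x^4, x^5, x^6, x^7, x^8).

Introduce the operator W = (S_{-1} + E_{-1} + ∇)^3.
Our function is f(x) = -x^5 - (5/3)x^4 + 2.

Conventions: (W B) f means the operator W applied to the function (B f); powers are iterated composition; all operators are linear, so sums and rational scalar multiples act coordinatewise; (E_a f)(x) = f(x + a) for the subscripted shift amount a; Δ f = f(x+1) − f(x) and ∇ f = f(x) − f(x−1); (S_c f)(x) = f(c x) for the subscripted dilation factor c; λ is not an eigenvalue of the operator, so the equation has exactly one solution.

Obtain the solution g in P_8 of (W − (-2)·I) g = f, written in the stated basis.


write g with unknown coordinates in the stated basis and equate coefficients in (W − (-2)·I) g = f
solving from the highest basis element down gives g = -(1/2)x^5 - (1/6)x^4 + 1/5
check: W g = -(4/3)x^4 + 8/5
so W g − (-2)·g = -x^5 - (5/3)x^4 + 2 = f ✓

the image equals g(x) = -(1/2)x^5 - (1/6)x^4 + 1/5


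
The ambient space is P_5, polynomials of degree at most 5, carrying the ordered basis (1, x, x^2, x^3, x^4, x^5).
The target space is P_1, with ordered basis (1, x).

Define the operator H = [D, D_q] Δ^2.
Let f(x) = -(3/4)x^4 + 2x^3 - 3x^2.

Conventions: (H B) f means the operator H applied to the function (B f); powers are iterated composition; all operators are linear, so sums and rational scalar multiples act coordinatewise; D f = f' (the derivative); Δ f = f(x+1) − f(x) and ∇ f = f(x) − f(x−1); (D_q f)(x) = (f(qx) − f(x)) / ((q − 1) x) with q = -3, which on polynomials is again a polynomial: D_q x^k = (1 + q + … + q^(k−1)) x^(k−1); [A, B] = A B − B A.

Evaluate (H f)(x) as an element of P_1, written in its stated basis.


Δ f = -3x^3 + (3/2)x^2 - 3x - 7/4
Δ Δ f = -9x^2 - 6x - 9/2
D_q Δ^2 f = 18x - 6
D D_q Δ^2 f = 18
D Δ^2 f = -18x - 6
D_q D Δ^2 f = -18
[D, D_q] Δ^2 f = 36

the image equals g(x) = 36


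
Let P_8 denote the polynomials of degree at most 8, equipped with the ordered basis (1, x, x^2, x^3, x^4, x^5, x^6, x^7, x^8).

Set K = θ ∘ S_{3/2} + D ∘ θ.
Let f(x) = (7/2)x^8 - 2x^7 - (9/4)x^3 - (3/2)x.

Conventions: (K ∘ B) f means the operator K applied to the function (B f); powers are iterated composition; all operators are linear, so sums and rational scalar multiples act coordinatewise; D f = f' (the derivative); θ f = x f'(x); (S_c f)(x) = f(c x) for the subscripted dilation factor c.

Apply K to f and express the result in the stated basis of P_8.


S_{3/2} f = (45927/512)x^8 - (2187/64)x^7 - (243/32)x^3 - (9/4)x
θ S_{3/2} f = (45927/64)x^8 - (15309/64)x^7 - (729/32)x^3 - (9/4)x
θ f = 28x^8 - 14x^7 - (27/4)x^3 - (3/2)x
D θ f = 224x^7 - 98x^6 - (81/4)x^2 - 3/2
(θ ∘ S_{3/2} + D ∘ θ) f = (45927/64)x^8 - (973/64)x^7 - 98x^6 - (729/32)x^3 - (81/4)x^2 - (9/4)x - 3/2

the image equals g(x) = (45927/64)x^8 - (973/64)x^7 - 98x^6 - (729/32)x^3 - (81/4)x^2 - (9/4)x - 3/2


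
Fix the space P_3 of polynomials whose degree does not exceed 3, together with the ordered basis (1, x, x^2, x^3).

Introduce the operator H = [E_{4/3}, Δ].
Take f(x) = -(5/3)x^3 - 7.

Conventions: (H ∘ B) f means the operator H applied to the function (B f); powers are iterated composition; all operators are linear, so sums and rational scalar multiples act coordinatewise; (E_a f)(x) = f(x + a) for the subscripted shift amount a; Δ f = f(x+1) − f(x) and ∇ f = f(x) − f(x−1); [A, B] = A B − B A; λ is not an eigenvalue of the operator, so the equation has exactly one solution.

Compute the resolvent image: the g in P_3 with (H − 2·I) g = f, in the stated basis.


write g with unknown coordinates in the stated basis and equate coefficients in (H − 2·I) g = f
solving from the highest basis element down gives g = (5/6)x^3 + 7/2
check: H g = 0
so H g − 2·g = -(5/3)x^3 - 7 = f ✓

the image equals g(x) = (5/6)x^3 + 7/2


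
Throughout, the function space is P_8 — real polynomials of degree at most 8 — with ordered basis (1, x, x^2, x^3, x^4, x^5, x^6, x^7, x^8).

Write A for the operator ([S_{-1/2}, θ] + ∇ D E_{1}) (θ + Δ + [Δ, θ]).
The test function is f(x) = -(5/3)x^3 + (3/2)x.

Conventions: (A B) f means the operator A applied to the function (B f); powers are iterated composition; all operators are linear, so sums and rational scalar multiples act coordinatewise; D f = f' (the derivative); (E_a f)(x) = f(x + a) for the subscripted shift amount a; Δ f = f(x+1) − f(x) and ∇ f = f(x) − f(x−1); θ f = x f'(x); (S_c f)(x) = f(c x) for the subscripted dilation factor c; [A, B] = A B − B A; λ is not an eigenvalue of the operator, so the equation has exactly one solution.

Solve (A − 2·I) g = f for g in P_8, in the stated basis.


write g with unknown coordinates in the stated basis and equate coefficients in (A − 2·I) g = f
solving from the highest basis element down gives g = (5/6)x^3 + (27/4)x + 35/4
check: A g = 15x + 35/2
so A g − 2·g = -(5/3)x^3 + (3/2)x = f ✓

the image equals g(x) = (5/6)x^3 + (27/4)x + 35/4


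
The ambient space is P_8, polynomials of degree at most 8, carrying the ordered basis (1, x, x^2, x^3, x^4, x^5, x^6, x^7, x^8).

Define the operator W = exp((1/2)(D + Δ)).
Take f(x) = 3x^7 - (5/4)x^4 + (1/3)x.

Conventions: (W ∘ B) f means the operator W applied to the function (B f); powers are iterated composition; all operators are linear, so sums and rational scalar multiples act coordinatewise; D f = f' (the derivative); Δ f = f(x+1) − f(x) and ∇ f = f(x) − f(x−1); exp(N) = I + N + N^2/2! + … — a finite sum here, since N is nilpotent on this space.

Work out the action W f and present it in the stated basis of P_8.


order-1 term: 21x^6 + (63/2)x^5 + (105/2)x^4 + (95/2)x^3 + (111/4)x^2 + 8x + 29/24
order-2 term: 63x^5 + (315/2)x^4 + (1155/4)x^3 + (615/2)x^2 + (747/4)x + 785/16
order-3 term: 105x^4 + 315x^3 + (2205/4)x^2 + (4055/8)x + 1587/8
order-4 term: 105x^3 + 315x^2 + (1785/4)x + 1985/8
order-5 term: 63x^2 + (315/2)x + 525/4
order-6 term: 21x + 63/2
order-7 term: 3
the series for exp((1/2)(D + Δ)) f terminates at order 7
exp((1/2)(D + Δ)) f = 3x^7 + 21x^6 + (189/2)x^5 + (1255/4)x^4 + (3025/4)x^3 + (2529/2)x^2 + (31841/24)x + 31801/48

g(x) = 3x^7 + 21x^6 + (189/2)x^5 + (1255/4)x^4 + (3025/4)x^3 + (2529/2)x^2 + (31841/24)x + 31801/48


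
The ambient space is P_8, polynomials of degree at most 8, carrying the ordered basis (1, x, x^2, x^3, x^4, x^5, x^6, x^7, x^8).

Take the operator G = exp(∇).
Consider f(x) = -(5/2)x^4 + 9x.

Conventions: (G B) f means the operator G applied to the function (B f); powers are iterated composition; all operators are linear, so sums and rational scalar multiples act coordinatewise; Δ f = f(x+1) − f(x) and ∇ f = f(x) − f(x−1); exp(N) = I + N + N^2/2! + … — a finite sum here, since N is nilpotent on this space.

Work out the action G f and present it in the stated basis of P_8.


the result is g(x) = -(5/2)x^4 - 10x^3 + 19x + 13/2

order-1 term: -10x^3 + 15x^2 - 10x + 23/2
order-2 term: -15x^2 + 30x - 35/2
order-3 term: -10x + 15
order-4 term: -5/2
the series for exp(∇) f terminates at order 4
exp(∇) f = -(5/2)x^4 - 10x^3 + 19x + 13/2


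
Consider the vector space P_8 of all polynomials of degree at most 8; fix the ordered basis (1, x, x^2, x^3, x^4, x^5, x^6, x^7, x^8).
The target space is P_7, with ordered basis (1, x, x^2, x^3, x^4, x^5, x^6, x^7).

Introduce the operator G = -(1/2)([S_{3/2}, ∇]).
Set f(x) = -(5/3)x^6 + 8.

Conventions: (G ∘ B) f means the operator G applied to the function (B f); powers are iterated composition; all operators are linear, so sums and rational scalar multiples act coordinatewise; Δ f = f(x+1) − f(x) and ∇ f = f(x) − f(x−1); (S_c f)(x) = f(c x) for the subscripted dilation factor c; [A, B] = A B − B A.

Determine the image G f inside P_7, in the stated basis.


∇ f = -10x^5 + 25x^4 - (100/3)x^3 + 25x^2 - 10x + 5/3
S_{3/2} ∇ f = -(1215/16)x^5 + (2025/16)x^4 - (225/2)x^3 + (225/4)x^2 - 15x + 5/3
S_{3/2} f = -(1215/64)x^6 + 8
∇ S_{3/2} f = -(3645/32)x^5 + (18225/64)x^4 - (6075/16)x^3 + (18225/64)x^2 - (3645/32)x + 1215/64
[S_{3/2}, ∇] f = (1215/32)x^5 - (10125/64)x^4 + (4275/16)x^3 - (14625/64)x^2 + (3165/32)x - 3325/192
(-(1/2)([S_{3/2}, ∇])) f = -(1215/64)x^5 + (10125/128)x^4 - (4275/32)x^3 + (14625/128)x^2 - (3165/64)x + 3325/384

the result is g(x) = -(1215/64)x^5 + (10125/128)x^4 - (4275/32)x^3 + (14625/128)x^2 - (3165/64)x + 3325/384


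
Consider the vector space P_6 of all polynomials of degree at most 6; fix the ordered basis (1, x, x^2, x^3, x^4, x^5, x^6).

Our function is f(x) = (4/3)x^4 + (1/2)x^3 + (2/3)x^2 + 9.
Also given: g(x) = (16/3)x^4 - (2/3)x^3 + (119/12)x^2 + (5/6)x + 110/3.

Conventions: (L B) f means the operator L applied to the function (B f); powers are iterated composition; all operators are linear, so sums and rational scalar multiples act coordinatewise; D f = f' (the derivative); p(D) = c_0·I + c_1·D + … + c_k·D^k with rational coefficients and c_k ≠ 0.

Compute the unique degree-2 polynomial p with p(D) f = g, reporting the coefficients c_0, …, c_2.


c_0 = 4, c_1 = -1/2, c_2 = 1/2

D^0 f = (4/3)x^4 + (1/2)x^3 + (2/3)x^2 + 9
D^1 f = (16/3)x^3 + (3/2)x^2 + (4/3)x
D^2 f = 16x^2 + 3x + 4/3
matching coefficients of g against c_0 f + c_1 Df + … from the top degree down determines the c_i
solution: c_0 = 4, c_1 = -1/2, c_2 = 1/2


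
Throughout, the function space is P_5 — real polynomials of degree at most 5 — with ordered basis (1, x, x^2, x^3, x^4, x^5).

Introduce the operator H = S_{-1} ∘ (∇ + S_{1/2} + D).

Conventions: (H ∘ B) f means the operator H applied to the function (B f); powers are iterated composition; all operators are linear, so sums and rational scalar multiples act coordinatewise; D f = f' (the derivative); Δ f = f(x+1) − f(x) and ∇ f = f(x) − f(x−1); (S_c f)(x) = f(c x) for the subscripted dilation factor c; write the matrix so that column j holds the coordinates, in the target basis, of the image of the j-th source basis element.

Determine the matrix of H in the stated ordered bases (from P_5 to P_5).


the matrix is [[1, 2, -1, 1, -1, 1]; [0, -1/2, -4, 3, -4, 5]; [0, 0, 1/4, 6, -6, 10]; [0, 0, 0, -1/8, -8, 10]; [0, 0, 0, 0, 1/16, 10]; [0, 0, 0, 0, 0, -1/32]] (rows listed top to bottom)

image of 1: 1
image of x: -(1/2)x + 2
image of x^2: (1/4)x^2 - 4x - 1
image of x^3: -(1/8)x^3 + 6x^2 + 3x + 1
image of x^4: (1/16)x^4 - 8x^3 - 6x^2 - 4x - 1
image of x^5: -(1/32)x^5 + 10x^4 + 10x^3 + 10x^2 + 5x + 1
each image's coordinates form column j of the matrix


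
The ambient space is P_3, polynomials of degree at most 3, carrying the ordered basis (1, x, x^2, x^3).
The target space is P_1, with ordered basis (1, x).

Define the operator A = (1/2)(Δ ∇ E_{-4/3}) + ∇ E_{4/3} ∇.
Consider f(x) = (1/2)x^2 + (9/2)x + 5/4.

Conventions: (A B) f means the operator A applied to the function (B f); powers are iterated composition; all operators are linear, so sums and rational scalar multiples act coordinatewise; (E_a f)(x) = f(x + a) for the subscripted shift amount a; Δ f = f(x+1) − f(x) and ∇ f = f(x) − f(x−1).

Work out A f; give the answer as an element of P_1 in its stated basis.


the image equals g(x) = 3/2

E_{-4/3} f = (1/2)x^2 + (19/6)x - 139/36
∇ E_{-4/3} f = x + 8/3
Δ ∇ E_{-4/3} f = 1
((1/2)(Δ ∇ E_{-4/3})) f = 1/2
∇ f = x + 4
E_{4/3} ∇ f = x + 16/3
∇ (E_{4/3} ∇) f = 1
((1/2)(Δ ∇ E_{-4/3}) + ∇ E_{4/3} ∇) f = 3/2


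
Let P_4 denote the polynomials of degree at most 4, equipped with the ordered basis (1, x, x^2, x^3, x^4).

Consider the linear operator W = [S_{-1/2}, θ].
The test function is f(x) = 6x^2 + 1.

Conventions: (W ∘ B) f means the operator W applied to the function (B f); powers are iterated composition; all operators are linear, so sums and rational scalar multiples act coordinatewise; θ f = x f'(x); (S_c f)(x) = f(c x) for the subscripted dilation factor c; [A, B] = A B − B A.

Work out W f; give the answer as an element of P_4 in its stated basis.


g(x) = 0

θ f = 12x^2
S_{-1/2} θ f = 3x^2
S_{-1/2} f = (3/2)x^2 + 1
θ S_{-1/2} f = 3x^2
[S_{-1/2}, θ] f = 0


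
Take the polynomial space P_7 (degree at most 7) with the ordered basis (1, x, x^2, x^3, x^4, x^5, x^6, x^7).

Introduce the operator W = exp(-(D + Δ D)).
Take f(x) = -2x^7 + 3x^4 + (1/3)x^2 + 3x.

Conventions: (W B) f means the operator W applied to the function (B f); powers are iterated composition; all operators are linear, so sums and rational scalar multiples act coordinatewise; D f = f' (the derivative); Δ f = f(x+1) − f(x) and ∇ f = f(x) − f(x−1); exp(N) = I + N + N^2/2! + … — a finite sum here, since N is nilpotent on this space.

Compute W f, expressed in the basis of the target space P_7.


order-1 term: 14x^6 + 84x^5 + 210x^4 + 268x^3 + 174x^2 + (142/3)x - 5/3
order-2 term: -42x^5 - 420x^4 - 1680x^3 - 3342x^2 - 3288x - 3815/3
order-3 term: 70x^4 + 840x^3 + 3780x^2 + 7548x + 5634
order-4 term: -70x^3 - 840x^2 - 3360x - 4477
order-5 term: 42x^2 + 420x + 1050
order-6 term: -14x - 84
order-7 term: 2
the series for exp(-(D + Δ D)) f terminates at order 7
exp(-(D + Δ D)) f = -2x^7 + 14x^6 + 42x^5 - 137x^4 - 642x^3 - (557/3)x^2 + (4069/3)x + 2555/3

g(x) = -2x^7 + 14x^6 + 42x^5 - 137x^4 - 642x^3 - (557/3)x^2 + (4069/3)x + 2555/3


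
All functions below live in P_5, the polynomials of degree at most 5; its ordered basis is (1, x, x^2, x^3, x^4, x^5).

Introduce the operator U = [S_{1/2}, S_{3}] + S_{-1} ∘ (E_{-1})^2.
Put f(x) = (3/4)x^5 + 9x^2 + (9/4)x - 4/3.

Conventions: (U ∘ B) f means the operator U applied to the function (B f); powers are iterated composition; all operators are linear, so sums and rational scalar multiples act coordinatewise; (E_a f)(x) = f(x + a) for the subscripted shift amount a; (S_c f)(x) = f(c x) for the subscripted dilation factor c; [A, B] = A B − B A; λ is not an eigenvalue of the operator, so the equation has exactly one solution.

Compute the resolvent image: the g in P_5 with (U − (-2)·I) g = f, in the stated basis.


the result is g(x) = (3/4)x^5 + (5/2)x^4 + 10x^3 + 23x^2 + (41/4)x - 53/18

write g with unknown coordinates in the stated basis and equate coefficients in (U − (-2)·I) g = f
solving from the highest basis element down gives g = (3/4)x^5 + (5/2)x^4 + 10x^3 + 23x^2 + (41/4)x - 53/18
check: U g = -(3/4)x^5 - 5x^4 - 20x^3 - 37x^2 - (73/4)x + 41/9
so U g − (-2)·g = (3/4)x^5 + 9x^2 + (9/4)x - 4/3 = f ✓


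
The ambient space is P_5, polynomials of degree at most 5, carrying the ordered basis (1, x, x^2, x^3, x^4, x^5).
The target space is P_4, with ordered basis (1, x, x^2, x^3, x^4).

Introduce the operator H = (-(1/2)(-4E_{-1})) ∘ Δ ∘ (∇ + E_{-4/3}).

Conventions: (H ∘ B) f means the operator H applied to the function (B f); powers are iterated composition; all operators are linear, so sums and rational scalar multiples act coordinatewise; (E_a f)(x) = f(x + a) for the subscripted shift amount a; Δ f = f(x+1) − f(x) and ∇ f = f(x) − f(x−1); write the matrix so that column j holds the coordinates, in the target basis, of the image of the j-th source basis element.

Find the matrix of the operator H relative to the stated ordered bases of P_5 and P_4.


the matrix is [[0, 2, -10/3, 26/3, -674/27, 5662/81]; [0, 0, 4, -10, 104/3, -3370/27]; [0, 0, 0, 6, -20, 260/3]; [0, 0, 0, 0, 8, -100/3]; [0, 0, 0, 0, 0, 10]] (rows listed top to bottom)

image of 1: 0
image of x: 2
image of x^2: 4x - 10/3
image of x^3: 6x^2 - 10x + 26/3
image of x^4: 8x^3 - 20x^2 + (104/3)x - 674/27
image of x^5: 10x^4 - (100/3)x^3 + (260/3)x^2 - (3370/27)x + 5662/81
each image's coordinates form column j of the matrix
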